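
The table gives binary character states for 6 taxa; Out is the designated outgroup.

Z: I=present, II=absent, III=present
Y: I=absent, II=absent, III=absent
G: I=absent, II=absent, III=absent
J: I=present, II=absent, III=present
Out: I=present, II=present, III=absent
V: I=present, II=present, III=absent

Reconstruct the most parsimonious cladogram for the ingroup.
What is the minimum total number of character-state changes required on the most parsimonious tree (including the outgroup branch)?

Character polarity is set by the outgroup: the derived state is whichever differs from the outgroup's state, so for I, II the derived state is 'absent', and for the remaining characters it is 'present'.
I: derived state 'absent' in G and Y only — synapomorphy for {G, Y}.
II (derived state 'absent') is shared by G, J, Y, and Z — a synapomorphy uniting that clade.
Only J and Z show the derived state 'present' for III, supporting them as a clade.
Most parsimonious ingroup topology: (((Y,G),(Z,J)),V).
Changes per character on this tree: I: 1; II: 1; III: 1.
Total = 3.

3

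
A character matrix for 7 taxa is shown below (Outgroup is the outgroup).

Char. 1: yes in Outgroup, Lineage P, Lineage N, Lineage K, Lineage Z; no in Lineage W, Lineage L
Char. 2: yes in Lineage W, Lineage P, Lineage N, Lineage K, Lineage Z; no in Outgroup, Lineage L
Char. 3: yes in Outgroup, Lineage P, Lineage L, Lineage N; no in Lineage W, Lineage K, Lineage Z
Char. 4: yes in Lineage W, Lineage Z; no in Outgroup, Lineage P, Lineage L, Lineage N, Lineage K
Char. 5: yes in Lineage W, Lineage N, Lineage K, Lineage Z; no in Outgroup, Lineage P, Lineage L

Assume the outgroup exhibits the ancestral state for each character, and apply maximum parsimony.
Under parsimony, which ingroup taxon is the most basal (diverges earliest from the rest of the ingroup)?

Character polarity is set by the outgroup: the derived state is whichever differs from the outgroup's state, so for Char. 1, Char. 3 the derived state is 'no', and for the remaining characters it is 'yes'.
Char. 1 groups Lineage L and Lineage W, which is incompatible with the clades supported by the remaining characters; treating it as convergent (homoplasy) costs fewer steps than any alternative tree.
Char. 2 (derived state 'yes') is shared by Lineage K, Lineage N, Lineage P, Lineage W, and Lineage Z — a synapomorphy uniting that clade.
Char. 3: derived state 'no' in Lineage K, Lineage W, and Lineage Z only — synapomorphy for {Lineage K, Lineage W, Lineage Z}.
Only Lineage W and Lineage Z show the derived state 'yes' for Char. 4, supporting them as a clade.
Char. 5 (derived state 'yes') is shared by Lineage K, Lineage N, Lineage W, and Lineage Z — a synapomorphy uniting that clade.
Most parsimonious ingroup topology: (((((Lineage W,Lineage Z),Lineage K),Lineage N),Lineage P),Lineage L).
Lineage L is sister to the clade containing all other ingroup taxa, so it is the earliest-diverging (most basal) ingroup lineage.

Lineage L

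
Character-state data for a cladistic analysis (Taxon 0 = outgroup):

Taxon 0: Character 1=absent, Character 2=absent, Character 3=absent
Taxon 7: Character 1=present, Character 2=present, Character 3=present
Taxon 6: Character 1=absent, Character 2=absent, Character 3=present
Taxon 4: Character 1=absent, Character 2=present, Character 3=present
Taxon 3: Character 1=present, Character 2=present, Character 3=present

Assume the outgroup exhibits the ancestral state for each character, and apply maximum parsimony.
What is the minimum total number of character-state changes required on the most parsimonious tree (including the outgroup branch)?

3

The outgroup has state 'absent' for every character, so 'present' is the derived state throughout.
Character 1 (derived state 'present') is shared by Taxon 3 and Taxon 7 — a synapomorphy uniting that clade.
Only Taxon 3, Taxon 4, and Taxon 7 show the derived state 'present' for Character 2, supporting them as a clade.
Character 3 (derived state 'present') is shared by all ingroup taxa — unites the whole ingroup.
Most parsimonious ingroup topology: (((Taxon 7,Taxon 3),Taxon 4),Taxon 6).
Changes per character on this tree: Character 1: 1; Character 2: 1; Character 3: 1.
Total = 3.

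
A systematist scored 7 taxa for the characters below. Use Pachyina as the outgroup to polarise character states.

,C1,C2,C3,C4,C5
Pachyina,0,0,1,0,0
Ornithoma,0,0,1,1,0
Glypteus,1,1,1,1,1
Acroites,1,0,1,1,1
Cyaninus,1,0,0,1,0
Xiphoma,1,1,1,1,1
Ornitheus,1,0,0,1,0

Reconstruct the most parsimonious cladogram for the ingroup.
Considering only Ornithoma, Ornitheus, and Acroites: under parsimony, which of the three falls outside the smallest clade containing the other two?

Character polarity is set by the outgroup: the derived state is whichever differs from the outgroup's state, so for C3 the derived state is '0', and for the remaining characters it is '1'.
Only Acroites, Cyaninus, Glypteus, Ornitheus, and Xiphoma show the derived state '1' for C1, supporting them as a clade.
C2: derived state '1' in Glypteus and Xiphoma only — synapomorphy for {Glypteus, Xiphoma}.
C3: derived state '0' in Cyaninus and Ornitheus only — synapomorphy for {Cyaninus, Ornitheus}.
All ingroup taxa share the derived state '1' for C4; it defines the ingroup but does not resolve relationships within it.
Only Acroites, Glypteus, and Xiphoma show the derived state '1' for C5, supporting them as a clade.
Most parsimonious ingroup topology: (Ornithoma,(((Glypteus,Xiphoma),Acroites),(Cyaninus,Ornitheus))).
Acroites and Ornitheus share a more recent common ancestor with each other than either does with Ornithoma, so Ornithoma is the least closely related of the three.

Ornithoma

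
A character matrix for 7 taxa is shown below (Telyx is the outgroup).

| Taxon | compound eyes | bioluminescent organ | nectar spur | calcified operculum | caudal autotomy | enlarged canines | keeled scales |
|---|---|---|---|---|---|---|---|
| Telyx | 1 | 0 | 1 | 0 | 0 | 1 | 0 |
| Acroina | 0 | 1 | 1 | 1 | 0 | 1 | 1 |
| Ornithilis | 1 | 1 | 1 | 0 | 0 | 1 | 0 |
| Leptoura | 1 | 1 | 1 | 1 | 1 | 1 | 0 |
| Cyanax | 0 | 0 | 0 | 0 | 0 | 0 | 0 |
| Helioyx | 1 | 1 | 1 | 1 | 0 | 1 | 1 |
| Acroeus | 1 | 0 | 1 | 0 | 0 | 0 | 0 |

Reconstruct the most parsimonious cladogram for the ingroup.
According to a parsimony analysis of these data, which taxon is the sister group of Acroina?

Character polarity is set by the outgroup: the derived state is whichever differs from the outgroup's state, so for compound eyes, nectar spur, enlarged canines the derived state is '0', and for the remaining characters it is '1'.
compound eyes (state '0') occurs in Acroina and Cyanax but conflicts with the nesting implied by the other characters — most parsimoniously interpreted as homoplasy.
Only Acroina, Helioyx, Leptoura, and Ornithilis show the derived state '1' for bioluminescent organ, supporting them as a clade.
nectar spur: derived state '0' in Cyanax only — an autapomorphy, so it tells us nothing about relationships among taxa.
calcified operculum: derived state '1' in Acroina, Helioyx, and Leptoura only — synapomorphy for {Acroina, Helioyx, Leptoura}.
caudal autotomy: derived state '1' in Leptoura only — an autapomorphy, so it tells us nothing about relationships among taxa.
enlarged canines: derived state '0' in Acroeus and Cyanax only — synapomorphy for {Acroeus, Cyanax}.
Only Acroina and Helioyx show the derived state '1' for keeled scales, supporting them as a clade.
Most parsimonious ingroup topology: ((((Acroina,Helioyx),Leptoura),Ornithilis),(Cyanax,Acroeus)).
Acroina and Helioyx form a cherry on this tree, so they are sister taxa.

Helioyx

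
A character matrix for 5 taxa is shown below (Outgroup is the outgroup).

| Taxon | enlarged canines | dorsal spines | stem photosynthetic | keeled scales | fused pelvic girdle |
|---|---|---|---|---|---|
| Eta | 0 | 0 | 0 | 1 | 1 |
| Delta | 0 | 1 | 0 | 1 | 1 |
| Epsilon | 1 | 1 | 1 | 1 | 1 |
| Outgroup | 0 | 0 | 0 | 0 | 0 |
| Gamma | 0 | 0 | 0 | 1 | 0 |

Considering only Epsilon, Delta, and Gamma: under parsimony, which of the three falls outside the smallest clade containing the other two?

The outgroup has state '0' for every character, so '1' is the derived state throughout.
enlarged canines: derived state '1' in Epsilon only — an autapomorphy, so it tells us nothing about relationships among taxa.
Only Delta and Epsilon show the derived state '1' for dorsal spines, supporting them as a clade.
stem photosynthetic (derived state '1') is unique to Epsilon (autapomorphy; uninformative for grouping).
keeled scales (derived state '1') is shared by all ingroup taxa — unites the whole ingroup.
fused pelvic girdle: derived state '1' in Delta, Epsilon, and Eta only — synapomorphy for {Delta, Epsilon, Eta}.
Most parsimonious ingroup topology: (Gamma,((Delta,Epsilon),Eta)).
Delta and Epsilon share a more recent common ancestor with each other than either does with Gamma, so Gamma is the least closely related of the three.

Gamma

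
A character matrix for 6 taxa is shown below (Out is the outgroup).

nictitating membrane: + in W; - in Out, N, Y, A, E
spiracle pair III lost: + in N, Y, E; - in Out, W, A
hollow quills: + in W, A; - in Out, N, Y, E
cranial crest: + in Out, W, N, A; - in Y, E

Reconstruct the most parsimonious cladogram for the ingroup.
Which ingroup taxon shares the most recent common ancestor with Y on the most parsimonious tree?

Character polarity is set by the outgroup: the derived state is whichever differs from the outgroup's state, so for cranial crest the derived state is '-', and for the remaining characters it is '+'.
nictitating membrane: derived state '+' in W only — an autapomorphy, so it tells us nothing about relationships among taxa.
Only E, N, and Y show the derived state '+' for spiracle pair III lost, supporting them as a clade.
Only A and W show the derived state '+' for hollow quills, supporting them as a clade.
cranial crest (derived state '-') is shared by E and Y — a synapomorphy uniting that clade.
Most parsimonious ingroup topology: ((W,A),(N,(Y,E))).
Y and E form a cherry on this tree, so they are sister taxa.

E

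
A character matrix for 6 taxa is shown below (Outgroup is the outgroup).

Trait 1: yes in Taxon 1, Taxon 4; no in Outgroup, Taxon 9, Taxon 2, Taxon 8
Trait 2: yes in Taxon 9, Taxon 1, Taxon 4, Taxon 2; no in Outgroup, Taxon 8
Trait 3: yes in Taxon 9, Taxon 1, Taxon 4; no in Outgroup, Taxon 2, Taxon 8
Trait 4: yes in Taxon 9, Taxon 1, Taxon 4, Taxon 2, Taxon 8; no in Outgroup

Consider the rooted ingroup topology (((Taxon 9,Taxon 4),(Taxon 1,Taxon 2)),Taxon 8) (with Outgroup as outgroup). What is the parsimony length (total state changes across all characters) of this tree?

6

Map each character onto (((Taxon 9,Taxon 4),(Taxon 1,Taxon 2)),Taxon 8) (rooted by Outgroup) and count the minimum state changes it requires (Fitch parsimony):
Trait 1: 2; Trait 2: 1; Trait 3: 2; Trait 4: 1.
Total tree length = 6.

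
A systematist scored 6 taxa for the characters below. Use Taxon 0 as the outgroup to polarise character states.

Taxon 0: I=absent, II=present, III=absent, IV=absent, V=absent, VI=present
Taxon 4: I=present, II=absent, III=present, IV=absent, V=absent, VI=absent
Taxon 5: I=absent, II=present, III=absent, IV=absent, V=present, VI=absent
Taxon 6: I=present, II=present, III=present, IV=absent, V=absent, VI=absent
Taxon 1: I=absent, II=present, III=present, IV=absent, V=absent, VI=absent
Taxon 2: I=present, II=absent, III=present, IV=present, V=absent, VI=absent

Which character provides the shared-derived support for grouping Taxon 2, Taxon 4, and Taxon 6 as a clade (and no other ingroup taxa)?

Character polarity is set by the outgroup: the derived state is whichever differs from the outgroup's state, so for II, VI the derived state is 'absent', and for the remaining characters it is 'present'.
I (derived state 'present') is shared by Taxon 2, Taxon 4, and Taxon 6 — a synapomorphy uniting that clade.
II: derived state 'absent' in Taxon 2 and Taxon 4 only — synapomorphy for {Taxon 2, Taxon 4}.
Only Taxon 1, Taxon 2, Taxon 4, and Taxon 6 show the derived state 'present' for III, supporting them as a clade.
IV: derived state 'present' in Taxon 2 only — an autapomorphy, so it tells us nothing about relationships among taxa.
V: derived state 'present' in Taxon 5 only — an autapomorphy, so it tells us nothing about relationships among taxa.
All ingroup taxa share the derived state 'absent' for VI; it defines the ingroup but does not resolve relationships within it.
Most parsimonious ingroup topology: ((((Taxon 4,Taxon 2),Taxon 6),Taxon 1),Taxon 5).
The clade {Taxon 2, Taxon 4, Taxon 6} is supported by I: its derived state 'present' occurs in exactly those taxa and in no other taxon (including the outgroup).

I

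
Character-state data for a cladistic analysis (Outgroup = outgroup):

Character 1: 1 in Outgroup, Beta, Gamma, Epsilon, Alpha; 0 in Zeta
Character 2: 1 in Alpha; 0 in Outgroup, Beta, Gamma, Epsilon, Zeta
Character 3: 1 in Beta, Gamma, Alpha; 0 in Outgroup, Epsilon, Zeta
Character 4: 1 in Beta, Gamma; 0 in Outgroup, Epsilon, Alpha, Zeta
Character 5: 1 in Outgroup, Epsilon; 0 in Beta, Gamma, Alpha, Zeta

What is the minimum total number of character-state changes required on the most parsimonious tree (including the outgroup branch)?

5

Character polarity is set by the outgroup: the derived state is whichever differs from the outgroup's state, so for Character 1, Character 5 the derived state is '0', and for the remaining characters it is '1'.
Character 1 (derived state '0') is unique to Zeta (autapomorphy; uninformative for grouping).
Character 2: derived state '1' in Alpha only — an autapomorphy, so it tells us nothing about relationships among taxa.
Only Alpha, Beta, and Gamma show the derived state '1' for Character 3, supporting them as a clade.
Only Beta and Gamma show the derived state '1' for Character 4, supporting them as a clade.
Character 5: derived state '0' in Alpha, Beta, Gamma, and Zeta only — synapomorphy for {Alpha, Beta, Gamma, Zeta}.
Most parsimonious ingroup topology: ((((Beta,Gamma),Alpha),Zeta),Epsilon).
Changes per character on this tree: Character 1: 1; Character 2: 1; Character 3: 1; Character 4: 1; Character 5: 1.
Total = 5.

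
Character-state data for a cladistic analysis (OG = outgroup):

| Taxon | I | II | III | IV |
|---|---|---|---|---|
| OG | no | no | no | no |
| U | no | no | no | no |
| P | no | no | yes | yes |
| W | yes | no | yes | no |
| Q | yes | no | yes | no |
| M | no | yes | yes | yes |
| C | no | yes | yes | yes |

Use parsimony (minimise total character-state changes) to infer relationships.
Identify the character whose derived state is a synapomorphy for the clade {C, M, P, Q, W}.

III

The outgroup has state 'no' for every character, so 'yes' is the derived state throughout.
Only Q and W show the derived state 'yes' for I, supporting them as a clade.
Only C and M show the derived state 'yes' for II, supporting them as a clade.
Only C, M, P, Q, and W show the derived state 'yes' for III, supporting them as a clade.
IV: derived state 'yes' in C, M, and P only — synapomorphy for {C, M, P}.
Most parsimonious ingroup topology: (U,((P,(M,C)),(W,Q))).
The clade {C, M, P, Q, W} is supported by III: its derived state 'yes' occurs in exactly those taxa and in no other taxon (including the outgroup).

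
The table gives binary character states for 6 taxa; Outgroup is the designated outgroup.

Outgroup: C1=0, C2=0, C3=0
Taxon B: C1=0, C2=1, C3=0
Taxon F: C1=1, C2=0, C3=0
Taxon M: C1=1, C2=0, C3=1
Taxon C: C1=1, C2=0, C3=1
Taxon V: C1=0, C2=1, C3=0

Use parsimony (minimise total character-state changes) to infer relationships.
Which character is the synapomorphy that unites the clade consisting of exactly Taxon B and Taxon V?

The outgroup has state '0' for every character, so '1' is the derived state throughout.
C1 (derived state '1') is shared by Taxon C, Taxon F, and Taxon M — a synapomorphy uniting that clade.
C2: derived state '1' in Taxon B and Taxon V only — synapomorphy for {Taxon B, Taxon V}.
C3: derived state '1' in Taxon C and Taxon M only — synapomorphy for {Taxon C, Taxon M}.
Most parsimonious ingroup topology: ((Taxon B,Taxon V),(Taxon F,(Taxon M,Taxon C))).
The clade {Taxon B, Taxon V} is supported by C2: its derived state '1' occurs in exactly those taxa and in no other taxon (including the outgroup).

C2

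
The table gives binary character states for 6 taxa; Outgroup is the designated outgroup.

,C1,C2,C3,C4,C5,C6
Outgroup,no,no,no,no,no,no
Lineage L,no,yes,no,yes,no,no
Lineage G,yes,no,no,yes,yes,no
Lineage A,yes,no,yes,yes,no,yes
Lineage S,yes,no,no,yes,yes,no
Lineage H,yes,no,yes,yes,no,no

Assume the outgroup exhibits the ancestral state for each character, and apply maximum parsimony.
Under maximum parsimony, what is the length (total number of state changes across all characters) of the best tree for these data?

6

The outgroup has state 'no' for every character, so 'yes' is the derived state throughout.
C1: derived state 'yes' in Lineage A, Lineage G, Lineage H, and Lineage S only — synapomorphy for {Lineage A, Lineage G, Lineage H, Lineage S}.
C2: derived state 'yes' in Lineage L only — an autapomorphy, so it tells us nothing about relationships among taxa.
C3 (derived state 'yes') is shared by Lineage A and Lineage H — a synapomorphy uniting that clade.
All ingroup taxa share the derived state 'yes' for C4; it defines the ingroup but does not resolve relationships within it.
Only Lineage G and Lineage S show the derived state 'yes' for C5, supporting them as a clade.
C6: derived state 'yes' in Lineage A only — an autapomorphy, so it tells us nothing about relationships among taxa.
Most parsimonious ingroup topology: (Lineage L,((Lineage G,Lineage S),(Lineage A,Lineage H))).
Changes per character on this tree: C1: 1; C2: 1; C3: 1; C4: 1; C5: 1; C6: 1.
Total = 6.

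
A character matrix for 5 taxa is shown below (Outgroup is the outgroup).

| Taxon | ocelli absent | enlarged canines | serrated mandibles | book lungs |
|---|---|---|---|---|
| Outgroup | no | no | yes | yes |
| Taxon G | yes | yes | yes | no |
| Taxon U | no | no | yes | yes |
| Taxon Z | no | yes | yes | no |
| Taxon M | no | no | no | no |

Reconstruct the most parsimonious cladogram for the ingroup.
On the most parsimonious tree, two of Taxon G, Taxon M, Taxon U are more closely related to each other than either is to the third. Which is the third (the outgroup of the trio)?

Character polarity is set by the outgroup: the derived state is whichever differs from the outgroup's state, so for serrated mandibles, book lungs the derived state is 'no', and for the remaining characters it is 'yes'.
ocelli absent: derived state 'yes' in Taxon G only — an autapomorphy, so it tells us nothing about relationships among taxa.
enlarged canines: derived state 'yes' in Taxon G and Taxon Z only — synapomorphy for {Taxon G, Taxon Z}.
serrated mandibles (derived state 'no') is unique to Taxon M (autapomorphy; uninformative for grouping).
Only Taxon G, Taxon M, and Taxon Z show the derived state 'no' for book lungs, supporting them as a clade.
Most parsimonious ingroup topology: (((Taxon G,Taxon Z),Taxon M),Taxon U).
Taxon G and Taxon M share a more recent common ancestor with each other than either does with Taxon U, so Taxon U is the least closely related of the three.

Taxon U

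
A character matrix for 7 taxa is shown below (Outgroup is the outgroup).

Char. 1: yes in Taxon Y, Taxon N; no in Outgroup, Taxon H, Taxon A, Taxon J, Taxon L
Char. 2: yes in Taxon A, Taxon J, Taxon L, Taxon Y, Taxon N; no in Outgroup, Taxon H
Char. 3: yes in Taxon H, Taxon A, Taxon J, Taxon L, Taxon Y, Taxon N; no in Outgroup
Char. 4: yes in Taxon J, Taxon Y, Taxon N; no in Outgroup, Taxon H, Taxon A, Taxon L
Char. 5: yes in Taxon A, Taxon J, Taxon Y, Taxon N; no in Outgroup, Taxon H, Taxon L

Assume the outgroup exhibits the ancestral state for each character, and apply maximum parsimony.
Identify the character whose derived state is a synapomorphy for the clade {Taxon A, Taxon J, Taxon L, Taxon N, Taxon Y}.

The outgroup has state 'no' for every character, so 'yes' is the derived state throughout.
Only Taxon N and Taxon Y show the derived state 'yes' for Char. 1, supporting them as a clade.
Only Taxon A, Taxon J, Taxon L, Taxon N, and Taxon Y show the derived state 'yes' for Char. 2, supporting them as a clade.
All ingroup taxa share the derived state 'yes' for Char. 3; it defines the ingroup but does not resolve relationships within it.
Only Taxon J, Taxon N, and Taxon Y show the derived state 'yes' for Char. 4, supporting them as a clade.
Char. 5: derived state 'yes' in Taxon A, Taxon J, Taxon N, and Taxon Y only — synapomorphy for {Taxon A, Taxon J, Taxon N, Taxon Y}.
Most parsimonious ingroup topology: (Taxon H,((Taxon A,(Taxon J,(Taxon Y,Taxon N))),Taxon L)).
The clade {Taxon A, Taxon J, Taxon L, Taxon N, Taxon Y} is supported by Char. 2: its derived state 'yes' occurs in exactly those taxa and in no other taxon (including the outgroup).

Char. 2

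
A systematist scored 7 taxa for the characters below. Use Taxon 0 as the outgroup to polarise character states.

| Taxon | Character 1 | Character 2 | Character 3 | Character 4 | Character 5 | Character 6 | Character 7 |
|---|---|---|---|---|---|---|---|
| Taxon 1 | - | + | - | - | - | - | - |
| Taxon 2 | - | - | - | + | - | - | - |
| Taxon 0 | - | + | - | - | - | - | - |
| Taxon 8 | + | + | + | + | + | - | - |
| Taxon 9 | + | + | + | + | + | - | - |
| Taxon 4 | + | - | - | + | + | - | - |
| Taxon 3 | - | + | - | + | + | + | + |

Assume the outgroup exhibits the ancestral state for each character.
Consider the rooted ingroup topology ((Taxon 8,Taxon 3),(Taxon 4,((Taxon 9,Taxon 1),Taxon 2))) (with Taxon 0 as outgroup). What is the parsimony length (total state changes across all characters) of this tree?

14

Map each character onto ((Taxon 8,Taxon 3),(Taxon 4,((Taxon 9,Taxon 1),Taxon 2))) (rooted by Taxon 0) and count the minimum state changes it requires (Fitch parsimony):
Character 1: 3; Character 2: 2; Character 3: 2; Character 4: 2; Character 5: 3; Character 6: 1; Character 7: 1.
Total tree length = 14.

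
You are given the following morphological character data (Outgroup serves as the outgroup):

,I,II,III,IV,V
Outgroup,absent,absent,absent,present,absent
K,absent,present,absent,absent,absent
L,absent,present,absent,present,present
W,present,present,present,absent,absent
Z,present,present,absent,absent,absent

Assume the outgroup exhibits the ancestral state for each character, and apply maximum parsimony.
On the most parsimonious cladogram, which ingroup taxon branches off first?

L

Character polarity is set by the outgroup: the derived state is whichever differs from the outgroup's state, so for IV the derived state is 'absent', and for the remaining characters it is 'present'.
I (derived state 'present') is shared by W and Z — a synapomorphy uniting that clade.
All ingroup taxa share the derived state 'present' for II; it defines the ingroup but does not resolve relationships within it.
III (derived state 'present') is unique to W (autapomorphy; uninformative for grouping).
IV: derived state 'absent' in K, W, and Z only — synapomorphy for {K, W, Z}.
V (derived state 'present') is unique to L (autapomorphy; uninformative for grouping).
Most parsimonious ingroup topology: ((K,(W,Z)),L).
L is sister to the clade containing all other ingroup taxa, so it is the earliest-diverging (most basal) ingroup lineage.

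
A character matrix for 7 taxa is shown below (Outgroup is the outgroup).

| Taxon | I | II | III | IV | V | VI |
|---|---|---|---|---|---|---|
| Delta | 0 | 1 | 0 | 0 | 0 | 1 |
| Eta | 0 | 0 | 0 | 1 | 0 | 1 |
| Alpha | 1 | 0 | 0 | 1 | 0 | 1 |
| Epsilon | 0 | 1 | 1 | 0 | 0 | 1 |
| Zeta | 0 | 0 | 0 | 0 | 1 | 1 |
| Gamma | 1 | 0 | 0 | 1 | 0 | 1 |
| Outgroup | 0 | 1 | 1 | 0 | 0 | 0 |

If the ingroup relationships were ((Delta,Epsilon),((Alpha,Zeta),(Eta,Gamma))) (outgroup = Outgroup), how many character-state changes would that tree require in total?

Map each character onto ((Delta,Epsilon),((Alpha,Zeta),(Eta,Gamma))) (rooted by Outgroup) and count the minimum state changes it requires (Fitch parsimony):
I: 2; II: 1; III: 2; IV: 2; V: 1; VI: 1.
Total tree length = 9.

9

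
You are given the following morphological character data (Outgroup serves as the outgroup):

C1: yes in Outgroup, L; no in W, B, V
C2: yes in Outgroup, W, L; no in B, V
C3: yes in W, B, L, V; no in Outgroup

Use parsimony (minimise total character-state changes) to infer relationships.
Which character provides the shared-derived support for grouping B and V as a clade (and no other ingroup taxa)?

Character polarity is set by the outgroup: the derived state is whichever differs from the outgroup's state, so for C1, C2 the derived state is 'no', and for the remaining characters it is 'yes'.
C1 (derived state 'no') is shared by B, V, and W — a synapomorphy uniting that clade.
C2 (derived state 'no') is shared by B and V — a synapomorphy uniting that clade.
All ingroup taxa share the derived state 'yes' for C3; it defines the ingroup but does not resolve relationships within it.
Most parsimonious ingroup topology: ((W,(B,V)),L).
The clade {B, V} is supported by C2: its derived state 'no' occurs in exactly those taxa and in no other taxon (including the outgroup).

C2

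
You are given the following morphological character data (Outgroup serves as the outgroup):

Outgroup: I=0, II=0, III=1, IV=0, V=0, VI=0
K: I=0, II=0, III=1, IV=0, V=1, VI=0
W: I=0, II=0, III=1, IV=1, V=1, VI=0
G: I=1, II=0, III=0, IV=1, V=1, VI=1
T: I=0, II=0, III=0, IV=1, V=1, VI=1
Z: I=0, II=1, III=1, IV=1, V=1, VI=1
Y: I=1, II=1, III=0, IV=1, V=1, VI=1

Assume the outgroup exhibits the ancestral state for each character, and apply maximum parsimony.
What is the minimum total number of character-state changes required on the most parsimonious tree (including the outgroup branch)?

Character polarity is set by the outgroup: the derived state is whichever differs from the outgroup's state, so for III the derived state is '0', and for the remaining characters it is '1'.
I (derived state '1') is shared by G and Y — a synapomorphy uniting that clade.
II groups Y and Z, which is incompatible with the clades supported by the remaining characters; treating it as convergent (homoplasy) costs fewer steps than any alternative tree.
Only G, T, and Y show the derived state '0' for III, supporting them as a clade.
IV (derived state '1') is shared by G, T, W, Y, and Z — a synapomorphy uniting that clade.
V (derived state '1') is shared by all ingroup taxa — unites the whole ingroup.
Only G, T, Y, and Z show the derived state '1' for VI, supporting them as a clade.
Most parsimonious ingroup topology: (K,(W,(((G,Y),T),Z))).
Changes per character on this tree: I: 1; II: 2; III: 1; IV: 1; V: 1; VI: 1.
Total = 7.

7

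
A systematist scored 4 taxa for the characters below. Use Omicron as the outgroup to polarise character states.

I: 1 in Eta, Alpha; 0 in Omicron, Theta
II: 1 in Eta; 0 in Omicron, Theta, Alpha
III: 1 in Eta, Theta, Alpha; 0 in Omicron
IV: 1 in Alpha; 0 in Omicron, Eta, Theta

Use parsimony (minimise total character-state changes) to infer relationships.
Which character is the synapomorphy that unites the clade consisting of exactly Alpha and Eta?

The outgroup has state '0' for every character, so '1' is the derived state throughout.
I (derived state '1') is shared by Alpha and Eta — a synapomorphy uniting that clade.
II: derived state '1' in Eta only — an autapomorphy, so it tells us nothing about relationships among taxa.
III (derived state '1') is shared by all ingroup taxa — unites the whole ingroup.
IV (derived state '1') is unique to Alpha (autapomorphy; uninformative for grouping).
Most parsimonious ingroup topology: ((Eta,Alpha),Theta).
The clade {Alpha, Eta} is supported by I: its derived state '1' occurs in exactly those taxa and in no other taxon (including the outgroup).

I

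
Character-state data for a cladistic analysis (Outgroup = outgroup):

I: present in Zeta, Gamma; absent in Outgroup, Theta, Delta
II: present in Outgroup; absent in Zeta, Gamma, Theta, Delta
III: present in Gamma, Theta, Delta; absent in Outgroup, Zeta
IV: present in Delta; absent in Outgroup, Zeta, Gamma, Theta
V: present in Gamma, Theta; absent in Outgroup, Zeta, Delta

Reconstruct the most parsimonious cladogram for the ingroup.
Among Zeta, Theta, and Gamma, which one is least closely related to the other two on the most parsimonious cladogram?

Character polarity is set by the outgroup: the derived state is whichever differs from the outgroup's state, so for II the derived state is 'absent', and for the remaining characters it is 'present'.
I (state 'present') occurs in Gamma and Zeta but conflicts with the nesting implied by the other characters — most parsimoniously interpreted as homoplasy.
II (derived state 'absent') is shared by all ingroup taxa — unites the whole ingroup.
III: derived state 'present' in Delta, Gamma, and Theta only — synapomorphy for {Delta, Gamma, Theta}.
IV (derived state 'present') is unique to Delta (autapomorphy; uninformative for grouping).
Only Gamma and Theta show the derived state 'present' for V, supporting them as a clade.
Most parsimonious ingroup topology: (Zeta,((Gamma,Theta),Delta)).
Gamma and Theta share a more recent common ancestor with each other than either does with Zeta, so Zeta is the least closely related of the three.

Zeta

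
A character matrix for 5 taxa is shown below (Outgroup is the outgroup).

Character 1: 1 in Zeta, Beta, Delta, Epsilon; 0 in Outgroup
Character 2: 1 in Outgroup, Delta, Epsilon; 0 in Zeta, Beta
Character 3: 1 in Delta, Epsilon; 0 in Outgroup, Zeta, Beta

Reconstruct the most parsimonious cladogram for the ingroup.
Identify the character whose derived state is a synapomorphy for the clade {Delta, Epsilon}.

Character polarity is set by the outgroup: the derived state is whichever differs from the outgroup's state, so for Character 2 the derived state is '0', and for the remaining characters it is '1'.
All ingroup taxa share the derived state '1' for Character 1; it defines the ingroup but does not resolve relationships within it.
Only Beta and Zeta show the derived state '0' for Character 2, supporting them as a clade.
Character 3 (derived state '1') is shared by Delta and Epsilon — a synapomorphy uniting that clade.
Most parsimonious ingroup topology: ((Zeta,Beta),(Delta,Epsilon)).
The clade {Delta, Epsilon} is supported by Character 3: its derived state '1' occurs in exactly those taxa and in no other taxon (including the outgroup).

Character 3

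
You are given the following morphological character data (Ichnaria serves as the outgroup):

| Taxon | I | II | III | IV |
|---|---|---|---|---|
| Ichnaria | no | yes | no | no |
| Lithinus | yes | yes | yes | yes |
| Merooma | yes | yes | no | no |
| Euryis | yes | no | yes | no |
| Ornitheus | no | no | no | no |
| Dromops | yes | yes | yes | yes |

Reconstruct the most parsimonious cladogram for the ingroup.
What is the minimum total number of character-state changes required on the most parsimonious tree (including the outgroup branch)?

Character polarity is set by the outgroup: the derived state is whichever differs from the outgroup's state, so for II the derived state is 'no', and for the remaining characters it is 'yes'.
I (derived state 'yes') is shared by Dromops, Euryis, Lithinus, and Merooma — a synapomorphy uniting that clade.
II (state 'no') occurs in Euryis and Ornitheus but conflicts with the nesting implied by the other characters — most parsimoniously interpreted as homoplasy.
Only Dromops, Euryis, and Lithinus show the derived state 'yes' for III, supporting them as a clade.
IV: derived state 'yes' in Dromops and Lithinus only — synapomorphy for {Dromops, Lithinus}.
Most parsimonious ingroup topology: ((((Lithinus,Dromops),Euryis),Merooma),Ornitheus).
Changes per character on this tree: I: 1; II: 2; III: 1; IV: 1.
Total = 5.

5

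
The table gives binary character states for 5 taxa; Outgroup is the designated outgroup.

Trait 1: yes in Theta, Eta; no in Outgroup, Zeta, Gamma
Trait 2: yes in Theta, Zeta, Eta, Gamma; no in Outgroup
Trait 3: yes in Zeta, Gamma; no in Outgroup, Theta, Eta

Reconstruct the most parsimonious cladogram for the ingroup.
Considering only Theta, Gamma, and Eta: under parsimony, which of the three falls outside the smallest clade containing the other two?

Gamma

The outgroup has state 'no' for every character, so 'yes' is the derived state throughout.
Only Eta and Theta show the derived state 'yes' for Trait 1, supporting them as a clade.
All ingroup taxa share the derived state 'yes' for Trait 2; it defines the ingroup but does not resolve relationships within it.
Trait 3 (derived state 'yes') is shared by Gamma and Zeta — a synapomorphy uniting that clade.
Most parsimonious ingroup topology: ((Theta,Eta),(Zeta,Gamma)).
Eta and Theta share a more recent common ancestor with each other than either does with Gamma, so Gamma is the least closely related of the three.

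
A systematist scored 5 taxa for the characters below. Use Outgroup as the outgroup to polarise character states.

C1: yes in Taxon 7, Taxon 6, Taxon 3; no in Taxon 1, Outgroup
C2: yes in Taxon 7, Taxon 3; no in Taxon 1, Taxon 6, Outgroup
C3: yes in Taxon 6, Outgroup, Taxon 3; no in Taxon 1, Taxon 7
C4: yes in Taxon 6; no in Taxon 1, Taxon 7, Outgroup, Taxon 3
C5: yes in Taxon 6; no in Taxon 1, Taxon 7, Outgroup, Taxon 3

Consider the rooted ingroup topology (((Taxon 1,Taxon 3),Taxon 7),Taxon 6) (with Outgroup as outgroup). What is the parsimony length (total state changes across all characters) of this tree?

Map each character onto (((Taxon 1,Taxon 3),Taxon 7),Taxon 6) (rooted by Outgroup) and count the minimum state changes it requires (Fitch parsimony):
C1: 2; C2: 2; C3: 2; C4: 1; C5: 1.
Total tree length = 8.

8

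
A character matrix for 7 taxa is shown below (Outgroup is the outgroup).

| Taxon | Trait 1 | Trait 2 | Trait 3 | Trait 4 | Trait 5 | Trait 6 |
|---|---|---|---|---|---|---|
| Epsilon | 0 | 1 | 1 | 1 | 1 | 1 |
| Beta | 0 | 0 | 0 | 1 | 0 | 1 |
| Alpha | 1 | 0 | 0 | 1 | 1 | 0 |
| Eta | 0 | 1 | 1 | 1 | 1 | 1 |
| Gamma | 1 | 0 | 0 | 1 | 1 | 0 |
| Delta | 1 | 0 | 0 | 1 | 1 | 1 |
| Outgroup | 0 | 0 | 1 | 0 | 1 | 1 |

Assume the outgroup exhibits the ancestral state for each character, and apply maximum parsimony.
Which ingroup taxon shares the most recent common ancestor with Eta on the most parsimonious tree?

Character polarity is set by the outgroup: the derived state is whichever differs from the outgroup's state, so for Trait 3, Trait 5, Trait 6 the derived state is '0', and for the remaining characters it is '1'.
Trait 1 (derived state '1') is shared by Alpha, Delta, and Gamma — a synapomorphy uniting that clade.
Trait 2: derived state '1' in Epsilon and Eta only — synapomorphy for {Epsilon, Eta}.
Only Alpha, Beta, Delta, and Gamma show the derived state '0' for Trait 3, supporting them as a clade.
All ingroup taxa share the derived state '1' for Trait 4; it defines the ingroup but does not resolve relationships within it.
Trait 5: derived state '0' in Beta only — an autapomorphy, so it tells us nothing about relationships among taxa.
Only Alpha and Gamma show the derived state '0' for Trait 6, supporting them as a clade.
Most parsimonious ingroup topology: ((((Gamma,Alpha),Delta),Beta),(Eta,Epsilon)).
Eta and Epsilon form a cherry on this tree, so they are sister taxa.

Epsilon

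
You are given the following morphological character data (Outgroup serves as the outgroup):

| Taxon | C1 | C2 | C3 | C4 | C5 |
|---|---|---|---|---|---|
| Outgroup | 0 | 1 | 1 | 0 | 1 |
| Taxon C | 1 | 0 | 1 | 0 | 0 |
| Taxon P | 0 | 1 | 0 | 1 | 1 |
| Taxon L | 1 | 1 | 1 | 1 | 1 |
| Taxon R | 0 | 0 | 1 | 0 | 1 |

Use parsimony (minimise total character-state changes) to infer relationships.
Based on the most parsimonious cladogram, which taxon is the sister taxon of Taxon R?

Taxon C

Character polarity is set by the outgroup: the derived state is whichever differs from the outgroup's state, so for C2, C3, C5 the derived state is '0', and for the remaining characters it is '1'.
C1 (state '1') occurs in Taxon C and Taxon L but conflicts with the nesting implied by the other characters — most parsimoniously interpreted as homoplasy.
Only Taxon C and Taxon R show the derived state '0' for C2, supporting them as a clade.
C3 (derived state '0') is unique to Taxon P (autapomorphy; uninformative for grouping).
C4: derived state '1' in Taxon L and Taxon P only — synapomorphy for {Taxon L, Taxon P}.
C5 (derived state '0') is unique to Taxon C (autapomorphy; uninformative for grouping).
Most parsimonious ingroup topology: ((Taxon C,Taxon R),(Taxon P,Taxon L)).
Taxon R and Taxon C form a cherry on this tree, so they are sister taxa.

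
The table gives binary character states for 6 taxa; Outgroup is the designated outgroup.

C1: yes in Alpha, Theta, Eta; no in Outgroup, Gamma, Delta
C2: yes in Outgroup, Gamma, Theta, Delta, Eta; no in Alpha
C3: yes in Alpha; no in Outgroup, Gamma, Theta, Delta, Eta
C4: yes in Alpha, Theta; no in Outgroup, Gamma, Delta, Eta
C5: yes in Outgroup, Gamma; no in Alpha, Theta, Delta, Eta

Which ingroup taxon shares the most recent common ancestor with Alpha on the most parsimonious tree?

Character polarity is set by the outgroup: the derived state is whichever differs from the outgroup's state, so for C2, C5 the derived state is 'no', and for the remaining characters it is 'yes'.
C1: derived state 'yes' in Alpha, Eta, and Theta only — synapomorphy for {Alpha, Eta, Theta}.
C2 (derived state 'no') is unique to Alpha (autapomorphy; uninformative for grouping).
C3: derived state 'yes' in Alpha only — an autapomorphy, so it tells us nothing about relationships among taxa.
C4 (derived state 'yes') is shared by Alpha and Theta — a synapomorphy uniting that clade.
C5: derived state 'no' in Alpha, Delta, Eta, and Theta only — synapomorphy for {Alpha, Delta, Eta, Theta}.
Most parsimonious ingroup topology: ((((Theta,Alpha),Eta),Delta),Gamma).
Alpha and Theta form a cherry on this tree, so they are sister taxa.

Theta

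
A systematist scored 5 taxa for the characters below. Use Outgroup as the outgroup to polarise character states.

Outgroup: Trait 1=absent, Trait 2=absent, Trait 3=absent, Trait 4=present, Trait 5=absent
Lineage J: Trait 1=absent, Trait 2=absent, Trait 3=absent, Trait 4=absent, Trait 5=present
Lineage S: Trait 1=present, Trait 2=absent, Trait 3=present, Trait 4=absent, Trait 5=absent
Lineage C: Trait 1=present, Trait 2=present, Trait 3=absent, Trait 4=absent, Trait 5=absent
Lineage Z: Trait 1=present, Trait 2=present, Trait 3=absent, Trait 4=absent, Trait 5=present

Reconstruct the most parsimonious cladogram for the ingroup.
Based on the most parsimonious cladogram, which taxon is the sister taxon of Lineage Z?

Character polarity is set by the outgroup: the derived state is whichever differs from the outgroup's state, so for Trait 4 the derived state is 'absent', and for the remaining characters it is 'present'.
Trait 1 (derived state 'present') is shared by Lineage C, Lineage S, and Lineage Z — a synapomorphy uniting that clade.
Trait 2 (derived state 'present') is shared by Lineage C and Lineage Z — a synapomorphy uniting that clade.
Trait 3 (derived state 'present') is unique to Lineage S (autapomorphy; uninformative for grouping).
Trait 4 (derived state 'absent') is shared by all ingroup taxa — unites the whole ingroup.
Trait 5 groups Lineage J and Lineage Z, which is incompatible with the clades supported by the remaining characters; treating it as convergent (homoplasy) costs fewer steps than any alternative tree.
Most parsimonious ingroup topology: (Lineage J,(Lineage S,(Lineage C,Lineage Z))).
Lineage Z and Lineage C form a cherry on this tree, so they are sister taxa.

Lineage C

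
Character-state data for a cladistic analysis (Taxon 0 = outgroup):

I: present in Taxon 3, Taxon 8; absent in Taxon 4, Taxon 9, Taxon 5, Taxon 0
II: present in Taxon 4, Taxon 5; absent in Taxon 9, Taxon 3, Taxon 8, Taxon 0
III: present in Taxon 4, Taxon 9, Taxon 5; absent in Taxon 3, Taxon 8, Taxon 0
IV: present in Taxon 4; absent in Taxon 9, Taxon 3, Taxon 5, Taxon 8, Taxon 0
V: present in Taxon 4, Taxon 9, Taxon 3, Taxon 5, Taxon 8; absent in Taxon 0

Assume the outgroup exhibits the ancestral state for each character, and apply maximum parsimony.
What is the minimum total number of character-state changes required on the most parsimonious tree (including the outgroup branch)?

5

The outgroup has state 'absent' for every character, so 'present' is the derived state throughout.
Only Taxon 3 and Taxon 8 show the derived state 'present' for I, supporting them as a clade.
II (derived state 'present') is shared by Taxon 4 and Taxon 5 — a synapomorphy uniting that clade.
III (derived state 'present') is shared by Taxon 4, Taxon 5, and Taxon 9 — a synapomorphy uniting that clade.
IV: derived state 'present' in Taxon 4 only — an autapomorphy, so it tells us nothing about relationships among taxa.
All ingroup taxa share the derived state 'present' for V; it defines the ingroup but does not resolve relationships within it.
Most parsimonious ingroup topology: (((Taxon 5,Taxon 4),Taxon 9),(Taxon 3,Taxon 8)).
Changes per character on this tree: I: 1; II: 1; III: 1; IV: 1; V: 1.
Total = 5.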